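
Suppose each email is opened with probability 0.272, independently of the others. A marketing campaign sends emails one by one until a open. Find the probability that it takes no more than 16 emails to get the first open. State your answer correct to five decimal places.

0.99378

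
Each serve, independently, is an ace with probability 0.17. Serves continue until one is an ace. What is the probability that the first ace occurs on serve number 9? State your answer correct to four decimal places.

0.0383

Geometric (trials to first success), p = 0.17.
P(Y = 9) = (1−p)^8 · p = 0.22523 · 0.17 = 0.038289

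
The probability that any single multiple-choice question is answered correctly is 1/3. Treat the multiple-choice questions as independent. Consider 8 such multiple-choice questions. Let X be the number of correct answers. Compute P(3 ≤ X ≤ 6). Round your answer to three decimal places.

0.529

X ~ Binomial(8, 0.333333); P(3 ≤ X ≤ 6) = Σ C(8,k) p^k (1−p)^(8−k) over k:
  k=3: C(8,3)·0.333333^3·0.666667^5 = 0.27313
  k=4: C(8,4)·0.333333^4·0.666667^4 = 0.17071
  k=5: C(8,5)·0.333333^5·0.666667^3 = 0.06828
  k=6: C(8,6)·0.333333^6·0.666667^2 = 0.01707
Total = 0.52919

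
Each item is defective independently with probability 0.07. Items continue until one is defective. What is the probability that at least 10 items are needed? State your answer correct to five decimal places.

0.52041

Y = number of items to the first success; geometric, p = 0.07.
P(Y > 9) = P(first 9 all fail) = (1−p)^9 = 0.5204111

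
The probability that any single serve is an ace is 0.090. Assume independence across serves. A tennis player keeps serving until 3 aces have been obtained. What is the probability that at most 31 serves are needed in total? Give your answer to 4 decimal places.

0.5371

Finishing within 31 serves ⇔ at least 3 successes in the first 31. With X ~ Binomial(31, 0.09), P(Y ≤ 31) = 1 − P(X ≤ 2).
  k=0: C(31,0)·0.09^0·0.91^31 = 0.053738
  k=1: C(31,1)·0.09^1·0.91^30 = 0.164758
  k=2: C(31,2)·0.09^2·0.91^29 = 0.244421
1 − 0.462917 = 0.537083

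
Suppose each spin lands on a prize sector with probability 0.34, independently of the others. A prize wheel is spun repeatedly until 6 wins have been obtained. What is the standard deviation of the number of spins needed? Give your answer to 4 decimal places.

Y = total spins until the sixth success; negative binomial with r=6, p=0.34.
SD(Y) = √[r(1−p)/p²] = √(34.256055) = 5.852867

5.8529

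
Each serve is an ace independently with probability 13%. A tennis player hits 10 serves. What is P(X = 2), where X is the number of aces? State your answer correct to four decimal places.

0.2496

X ~ Binomial(n=10, p=0.13).
P(X=2) = C(10,2) · p^2 · (1−p)^8
= 45 · 0.0169 · 0.32821 = 0.249605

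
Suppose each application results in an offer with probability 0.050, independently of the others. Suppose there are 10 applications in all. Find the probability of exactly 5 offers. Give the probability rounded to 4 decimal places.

0.0001

X ~ Binomial(n=10, p=0.05).
P(X=5) = C(10,5) · p^5 · (1−p)^5
= 252 · 3.125e-07 · 0.77378 = 0.000061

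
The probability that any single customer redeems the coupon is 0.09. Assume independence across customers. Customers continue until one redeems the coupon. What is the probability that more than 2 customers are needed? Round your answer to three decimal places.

Y = number of customers to the first success; geometric, p = 0.09.
P(Y > 2) = P(first 2 all fail) = (1−p)^2 = 0.82810

0.828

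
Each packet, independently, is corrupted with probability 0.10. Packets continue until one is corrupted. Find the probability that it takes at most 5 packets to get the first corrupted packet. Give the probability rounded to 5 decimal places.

Y = number of packets to the first success; geometric, p = 0.10.
P(Y ≤ 5) = 1 − (1−p)^5 = 1 − 0.5904900 = 0.4095100

0.40951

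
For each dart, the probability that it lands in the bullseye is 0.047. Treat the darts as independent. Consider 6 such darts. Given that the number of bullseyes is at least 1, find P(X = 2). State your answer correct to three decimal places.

0.109

X ~ Binomial(6, 0.047). Want P(X=2 | X≥1) = P(X=2) / P(X≥1).
P(X=2) = C(6,2)·0.047^2·0.953^4 = 0.02733
P(X≥1) = 1 − 0.74913 = 0.25087
Ratio = 0.02733 / 0.25087 = 0.10895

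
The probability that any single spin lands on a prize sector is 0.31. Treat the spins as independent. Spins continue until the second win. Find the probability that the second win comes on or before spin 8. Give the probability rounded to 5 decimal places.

Finishing within 8 spins ⇔ at least 2 successes in the first 8. With X ~ Binomial(8, 0.31), P(Y ≤ 8) = 1 − P(X ≤ 1).
  k=0: C(8,0)·0.31^0·0.69^8 = 0.0513798
  k=1: C(8,1)·0.31^1·0.69^7 = 0.1846696
1 − 0.2360494 = 0.7639506

0.76395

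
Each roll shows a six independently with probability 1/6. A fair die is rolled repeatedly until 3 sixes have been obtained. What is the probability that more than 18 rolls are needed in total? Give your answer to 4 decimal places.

0.4027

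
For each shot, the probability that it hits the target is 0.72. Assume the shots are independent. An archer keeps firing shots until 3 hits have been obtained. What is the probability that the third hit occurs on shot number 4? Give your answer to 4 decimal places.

0.3135

Y = trial on which the third success occurs; negative binomial, r=3, p=0.72.
P(Y=4) = C(3,2) · p^3 · (1−p)^1
= 3 · 0.37325 · 0.28 = 0.313528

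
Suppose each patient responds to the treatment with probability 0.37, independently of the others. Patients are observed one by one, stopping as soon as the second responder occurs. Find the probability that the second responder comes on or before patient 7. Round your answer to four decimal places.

0.7987

Finishing within 7 patients ⇔ at least 2 successes in the first 7. With X ~ Binomial(7, 0.37), P(Y ≤ 7) = 1 − P(X ≤ 1).
  k=0: C(7,0)·0.37^0·0.63^7 = 0.039390
  k=1: C(7,1)·0.37^1·0.63^6 = 0.161936
1 − 0.201326 = 0.798674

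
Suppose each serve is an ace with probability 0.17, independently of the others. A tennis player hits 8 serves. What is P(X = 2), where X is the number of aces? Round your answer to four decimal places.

0.2646

X ~ Binomial(n=8, p=0.17).
P(X=2) = C(8,2) · p^2 · (1−p)^6
= 28 · 0.0289 · 0.32694 = 0.264560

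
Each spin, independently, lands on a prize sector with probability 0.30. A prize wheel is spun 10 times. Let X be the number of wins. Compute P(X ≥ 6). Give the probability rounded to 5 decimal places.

X ~ Binomial(10, 0.30); P(X ≥ 6) = Σ C(10,k) p^k (1−p)^(10−k) over k:
  k=6: C(10,6)·0.30^6·0.70^4 = 0.0367569
  k=7: C(10,7)·0.30^7·0.70^3 = 0.0090017
  k=8: C(10,8)·0.30^8·0.70^2 = 0.0014467
  k=9: C(10,9)·0.30^9·0.70^1 = 0.0001378
  k=10: C(10,10)·0.30^10·0.70^0 = 0.0000059
Total = 0.0473490

0.04735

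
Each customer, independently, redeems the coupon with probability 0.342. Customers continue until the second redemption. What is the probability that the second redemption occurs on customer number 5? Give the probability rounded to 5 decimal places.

Y = trial on which the second success occurs; negative binomial, r=2, p=0.342.
P(Y=5) = C(4,1) · p^2 · (1−p)^3
= 4 · 0.11696 · 0.28489 = 0.1332876

0.13329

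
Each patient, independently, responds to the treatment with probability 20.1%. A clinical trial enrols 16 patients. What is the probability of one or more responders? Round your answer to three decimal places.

0.972

P(at least one) = 1 − P(none) = 1 − (1 − 0.201)^16
= 1 − 0.02759 = 0.97241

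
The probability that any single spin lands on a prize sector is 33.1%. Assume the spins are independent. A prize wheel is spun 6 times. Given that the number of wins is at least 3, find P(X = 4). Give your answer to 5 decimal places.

X ~ Binomial(6, 0.331). Want P(X=4 | X≥3) = P(X=4) / P(X≥3).
P(X=4) = C(6,4)·0.331^4·0.669^2 = 0.0805852
P(X≥3) = 1 − 0.0896513 − 0.2661398 − 0.3291939 = 0.3150150
Ratio = 0.0805852 / 0.3150150 = 0.2558139

0.25581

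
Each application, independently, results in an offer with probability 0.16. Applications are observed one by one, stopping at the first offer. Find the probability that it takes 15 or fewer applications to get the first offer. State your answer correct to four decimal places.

0.9269

Y = number of applications to the first success; geometric, p = 0.16.
P(Y ≤ 15) = 1 − (1−p)^15 = 1 − 0.073146 = 0.926854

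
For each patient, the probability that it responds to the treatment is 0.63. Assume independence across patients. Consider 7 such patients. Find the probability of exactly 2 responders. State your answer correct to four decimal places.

X ~ Binomial(n=7, p=0.63).
P(X=2) = C(7,2) · p^2 · (1−p)^5
= 21 · 0.3969 · 0.0069344 = 0.057797

0.0578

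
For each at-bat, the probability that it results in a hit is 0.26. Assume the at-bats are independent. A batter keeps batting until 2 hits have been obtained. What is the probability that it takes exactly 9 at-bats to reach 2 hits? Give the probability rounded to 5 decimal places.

Y = trial on which the second success occurs; negative binomial, r=2, p=0.26.
P(Y=9) = C(8,1) · p^2 · (1−p)^7
= 8 · 0.0676 · 0.12151 = 0.0657141

0.06571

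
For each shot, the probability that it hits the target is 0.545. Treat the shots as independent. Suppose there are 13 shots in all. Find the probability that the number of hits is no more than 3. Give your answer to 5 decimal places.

X ~ Binomial(13, 0.545); P(X ≤ 3) = Σ C(13,k) p^k (1−p)^(13−k) over k:
  k=0: C(13,0)·0.545^0·0.455^13 = 0.0000358
  k=1: C(13,1)·0.545^1·0.455^12 = 0.0005578
  k=2: C(13,2)·0.545^2·0.455^11 = 0.0040088
  k=3: C(13,3)·0.545^3·0.455^10 = 0.0176064
Total = 0.0222088

0.02221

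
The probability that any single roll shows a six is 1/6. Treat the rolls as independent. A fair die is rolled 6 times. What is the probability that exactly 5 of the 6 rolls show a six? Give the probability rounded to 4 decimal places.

0.0006

X ~ Binomial(n=6, p=0.166667).
P(X=5) = C(6,5) · p^5 · (1−p)^1
= 6 · 0.0001286 · 0.83333 = 0.000643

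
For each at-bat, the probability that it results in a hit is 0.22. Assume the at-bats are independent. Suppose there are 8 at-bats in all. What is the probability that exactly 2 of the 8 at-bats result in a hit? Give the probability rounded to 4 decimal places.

0.3052

X ~ Binomial(n=8, p=0.22).
P(X=2) = C(8,2) · p^2 · (1−p)^6
= 28 · 0.0484 · 0.2252 = 0.305190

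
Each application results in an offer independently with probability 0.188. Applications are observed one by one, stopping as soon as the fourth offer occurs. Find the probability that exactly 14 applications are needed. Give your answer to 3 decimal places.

0.045

Y = trial on which the fourth success occurs; negative binomial, r=4, p=0.188.
P(Y=14) = C(13,3) · p^4 · (1−p)^10
= 286 · 0.0012492 · 0.12461 = 0.04452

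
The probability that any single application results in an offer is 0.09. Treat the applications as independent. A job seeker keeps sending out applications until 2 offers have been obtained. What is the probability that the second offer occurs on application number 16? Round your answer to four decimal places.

0.0324

Y = trial on which the second success occurs; negative binomial, r=2, p=0.09.
P(Y=16) = C(15,1) · p^2 · (1−p)^14
= 15 · 0.0081 · 0.26704 = 0.032446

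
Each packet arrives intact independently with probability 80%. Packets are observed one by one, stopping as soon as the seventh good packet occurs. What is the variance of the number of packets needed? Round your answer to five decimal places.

2.18750

Y = total packets until the seventh success; negative binomial with r=7, p=0.80.
Var(Y) = r(1−p)/p² = 7·0.20 / 0.80² = 2.1875000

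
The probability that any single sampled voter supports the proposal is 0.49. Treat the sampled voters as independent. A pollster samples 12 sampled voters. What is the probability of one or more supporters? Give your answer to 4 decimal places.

0.9997

P(at least one) = 1 − P(none) = 1 − (1 − 0.49)^12
= 1 − 0.000310 = 0.999690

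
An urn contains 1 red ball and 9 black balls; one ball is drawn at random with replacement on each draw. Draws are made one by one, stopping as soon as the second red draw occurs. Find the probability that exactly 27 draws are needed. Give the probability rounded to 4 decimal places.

Y = trial on which the second success occurs; negative binomial, r=2, p=0.10.
P(Y=27) = C(26,1) · p^2 · (1−p)^25
= 26 · 0.01 · 0.07179 = 0.018665

0.0187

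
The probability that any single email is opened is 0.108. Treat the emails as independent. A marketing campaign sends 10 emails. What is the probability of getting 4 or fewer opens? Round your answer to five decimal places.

0.99768

X ~ Binomial(10, 0.108); P(X ≤ 4) = Σ C(10,k) p^k (1−p)^(10−k) over k:
  k=0: C(10,0)·0.108^0·0.892^10 = 0.3188956
  k=1: C(10,1)·0.108^1·0.892^9 = 0.3861068
  k=2: C(10,2)·0.108^2·0.892^8 = 0.2103676
  k=3: C(10,3)·0.108^3·0.892^7 = 0.0679214
  k=4: C(10,4)·0.108^4·0.892^6 = 0.0143914
Total = 0.9976828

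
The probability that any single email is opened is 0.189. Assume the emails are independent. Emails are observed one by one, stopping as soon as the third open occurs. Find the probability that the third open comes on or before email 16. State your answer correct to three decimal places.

Finishing within 16 emails ⇔ at least 3 successes in the first 16. With X ~ Binomial(16, 0.189), P(Y ≤ 16) = 1 − P(X ≤ 2).
  k=0: C(16,0)·0.189^0·0.811^16 = 0.03502
  k=1: C(16,1)·0.189^1·0.811^15 = 0.13059
  k=2: C(16,2)·0.189^2·0.811^14 = 0.22824
1 − 0.39385 = 0.60615

0.606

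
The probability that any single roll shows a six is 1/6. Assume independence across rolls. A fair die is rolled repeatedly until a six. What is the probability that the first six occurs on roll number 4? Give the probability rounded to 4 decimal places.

Geometric (trials to first success), p = 0.166667.
P(Y = 4) = (1−p)^3 · p = 0.5787 · 0.166667 = 0.096451

0.0965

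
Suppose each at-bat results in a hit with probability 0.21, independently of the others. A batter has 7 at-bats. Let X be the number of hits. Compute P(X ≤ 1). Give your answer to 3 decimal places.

0.549

X ~ Binomial(7, 0.21); P(X ≤ 1) = Σ C(7,k) p^k (1−p)^(7−k) over k:
  k=0: C(7,0)·0.21^0·0.79^7 = 0.19204
  k=1: C(7,1)·0.21^1·0.79^6 = 0.35734
Total = 0.54938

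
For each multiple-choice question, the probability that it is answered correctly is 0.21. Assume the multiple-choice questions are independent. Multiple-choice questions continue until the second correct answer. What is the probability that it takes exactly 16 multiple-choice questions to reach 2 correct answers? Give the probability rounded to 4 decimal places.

Y = trial on which the second success occurs; negative binomial, r=2, p=0.21.
P(Y=16) = C(15,1) · p^2 · (1−p)^14
= 15 · 0.0441 · 0.036879 = 0.024395

0.0244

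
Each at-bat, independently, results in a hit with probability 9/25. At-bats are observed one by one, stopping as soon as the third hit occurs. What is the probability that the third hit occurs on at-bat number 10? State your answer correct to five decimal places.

Y = trial on which the third success occurs; negative binomial, r=3, p=0.36.
P(Y=10) = C(9,2) · p^3 · (1−p)^7
= 36 · 0.046656 · 0.04398 = 0.0738703

0.07387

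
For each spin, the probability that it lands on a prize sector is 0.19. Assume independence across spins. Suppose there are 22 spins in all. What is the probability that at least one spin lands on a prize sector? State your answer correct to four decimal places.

P(at least one) = 1 − P(none) = 1 − (1 − 0.19)^22
= 1 − 0.009698 = 0.990302

0.9903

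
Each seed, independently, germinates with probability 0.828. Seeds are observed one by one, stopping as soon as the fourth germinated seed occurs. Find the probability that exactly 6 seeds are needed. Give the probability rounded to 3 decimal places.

Y = trial on which the fourth success occurs; negative binomial, r=4, p=0.828.
P(Y=6) = C(5,3) · p^4 · (1−p)^2
= 10 · 0.47003 · 0.029584 = 0.13905

0.139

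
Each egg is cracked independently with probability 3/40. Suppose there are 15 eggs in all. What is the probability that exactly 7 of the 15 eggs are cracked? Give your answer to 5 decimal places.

X ~ Binomial(n=15, p=0.075).
P(X=7) = C(15,7) · p^7 · (1−p)^8
= 6435 · 1.3348e-08 · 0.53596 = 0.0000460

0.00005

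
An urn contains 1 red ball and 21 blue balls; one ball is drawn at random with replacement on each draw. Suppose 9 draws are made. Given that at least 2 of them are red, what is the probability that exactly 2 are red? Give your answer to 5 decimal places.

0.89331

X ~ Binomial(9, 0.045455). Want P(X=2 | X≥2) = P(X=2) / P(X≥2).
P(X=2) = C(9,2)·0.045455^2·0.954545^7 = 0.0537073
P(X≥2) = 1 − 0.6579146 − 0.2819634 = 0.0601220
Ratio = 0.0537073 / 0.0601220 = 0.8933056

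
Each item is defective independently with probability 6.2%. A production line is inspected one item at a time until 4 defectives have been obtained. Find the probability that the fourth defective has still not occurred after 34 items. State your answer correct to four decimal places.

0.8427

Needing more than 34 items ⇔ fewer than 4 successes in the first 34. With X ~ Binomial(34, 0.062), P(Y > 34) = P(X ≤ 3).
  k=0: C(34,0)·0.062^0·0.938^34 = 0.113474
  k=1: C(34,1)·0.062^1·0.938^33 = 0.255014
  k=2: C(34,2)·0.062^2·0.938^32 = 0.278123
  k=3: C(34,3)·0.062^3·0.938^31 = 0.196090
P(X ≤ 3) = 0.842701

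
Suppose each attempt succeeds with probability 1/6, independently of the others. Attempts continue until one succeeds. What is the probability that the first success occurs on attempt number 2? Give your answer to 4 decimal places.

Geometric (trials to first success), p = 0.166667.
P(Y = 2) = (1−p)^1 · p = 0.83333 · 0.166667 = 0.138889

0.1389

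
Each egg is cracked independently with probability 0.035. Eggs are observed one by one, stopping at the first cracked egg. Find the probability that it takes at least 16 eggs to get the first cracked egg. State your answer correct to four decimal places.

0.5860

Y = number of eggs to the first success; geometric, p = 0.035.
P(Y > 15) = P(first 15 all fail) = (1−p)^15 = 0.586016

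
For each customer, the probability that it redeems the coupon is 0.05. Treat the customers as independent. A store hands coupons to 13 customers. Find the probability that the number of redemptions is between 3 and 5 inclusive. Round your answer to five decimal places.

X ~ Binomial(13, 0.05); P(3 ≤ X ≤ 5) = Σ C(13,k) p^k (1−p)^(13−k) over k:
  k=3: C(13,3)·0.05^3·0.95^10 = 0.0214048
  k=4: C(13,4)·0.05^4·0.95^9 = 0.0028164
  k=5: C(13,5)·0.05^5·0.95^8 = 0.0002668
Total = 0.0244881

0.02449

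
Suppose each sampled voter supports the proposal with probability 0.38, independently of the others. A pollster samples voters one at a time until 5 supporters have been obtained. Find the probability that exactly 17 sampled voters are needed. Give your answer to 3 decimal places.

0.047

Y = trial on which the fifth success occurs; negative binomial, r=5, p=0.38.
P(Y=17) = C(16,4) · p^5 · (1−p)^12
= 1820 · 0.0079235 · 0.0032263 = 0.04653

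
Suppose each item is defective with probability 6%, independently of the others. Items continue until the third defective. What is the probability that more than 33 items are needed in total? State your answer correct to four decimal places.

Needing more than 33 items ⇔ fewer than 3 successes in the first 33. With X ~ Binomial(33, 0.06), P(Y > 33) = P(X ≤ 2).
  k=0: C(33,0)·0.06^0·0.94^33 = 0.129783
  k=1: C(33,1)·0.06^1·0.94^32 = 0.273374
  k=2: C(33,2)·0.06^2·0.94^31 = 0.279190
P(X ≤ 2) = 0.682347

0.6823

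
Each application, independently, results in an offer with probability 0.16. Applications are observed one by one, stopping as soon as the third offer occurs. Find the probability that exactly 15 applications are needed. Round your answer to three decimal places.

0.046

Y = trial on which the third success occurs; negative binomial, r=3, p=0.16.
P(Y=15) = C(14,2) · p^3 · (1−p)^12
= 91 · 0.004096 · 0.12341 = 0.04600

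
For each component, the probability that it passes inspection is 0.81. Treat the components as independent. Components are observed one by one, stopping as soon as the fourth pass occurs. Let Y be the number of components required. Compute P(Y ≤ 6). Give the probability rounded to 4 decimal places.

Finishing within 6 components ⇔ at least 4 successes in the first 6. With X ~ Binomial(6, 0.81), P(Y ≤ 6) = 1 − P(X ≤ 3).
  k=0: C(6,0)·0.81^0·0.19^6 = 0.000047
  k=1: C(6,1)·0.81^1·0.19^5 = 0.001203
  k=2: C(6,2)·0.81^2·0.19^4 = 0.012826
  k=3: C(6,3)·0.81^3·0.19^3 = 0.072903
1 − 0.086979 = 0.913021

0.9130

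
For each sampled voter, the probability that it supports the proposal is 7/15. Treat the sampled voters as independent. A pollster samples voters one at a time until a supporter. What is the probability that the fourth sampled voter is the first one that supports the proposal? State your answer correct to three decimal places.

0.071

Geometric (trials to first success), p = 0.466667.
P(Y = 4) = (1−p)^3 · p = 0.1517 · 0.466667 = 0.07080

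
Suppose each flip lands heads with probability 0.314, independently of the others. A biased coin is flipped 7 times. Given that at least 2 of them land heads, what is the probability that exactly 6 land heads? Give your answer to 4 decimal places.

0.0066

X ~ Binomial(7, 0.314). Want P(X=6 | X≥2) = P(X=6) / P(X≥2).
P(X=6) = C(7,6)·0.314^6·0.686^1 = 0.004603
P(X≥2) = 1 − 0.071494 − 0.229072 = 0.699434
Ratio = 0.004603 / 0.699434 = 0.006580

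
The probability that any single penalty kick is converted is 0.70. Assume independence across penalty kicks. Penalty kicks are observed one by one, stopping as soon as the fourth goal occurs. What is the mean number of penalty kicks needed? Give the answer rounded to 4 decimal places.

5.7143

Y = total penalty kicks until the fourth success; negative binomial with r=4, p=0.70.
E[Y] = r / p = 4 / 0.70 = 5.714286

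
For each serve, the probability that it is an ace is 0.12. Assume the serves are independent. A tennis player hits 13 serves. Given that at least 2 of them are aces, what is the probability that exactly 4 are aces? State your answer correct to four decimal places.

X ~ Binomial(13, 0.12). Want P(X=4 | X≥2) = P(X=4) / P(X≥2).
P(X=4) = C(13,4)·0.12^4·0.88^9 = 0.046922
P(X≥2) = 1 − 0.189791 − 0.336447 = 0.473762
Ratio = 0.046922 / 0.473762 = 0.099041

0.0990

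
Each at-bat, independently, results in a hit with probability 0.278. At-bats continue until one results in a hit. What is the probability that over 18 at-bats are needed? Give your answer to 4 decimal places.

0.0028

Y = number of at-bats to the first success; geometric, p = 0.278.
P(Y > 18) = P(first 18 all fail) = (1−p)^18 = 0.002842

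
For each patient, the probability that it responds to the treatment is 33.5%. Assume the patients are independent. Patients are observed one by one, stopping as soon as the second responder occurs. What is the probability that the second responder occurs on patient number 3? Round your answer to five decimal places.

Y = trial on which the second success occurs; negative binomial, r=2, p=0.335.
P(Y=3) = C(2,1) · p^2 · (1−p)^1
= 2 · 0.11223 · 0.665 = 0.1492593

0.14926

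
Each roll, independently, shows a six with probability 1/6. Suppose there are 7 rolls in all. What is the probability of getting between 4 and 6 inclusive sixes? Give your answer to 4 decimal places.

0.0176

X ~ Binomial(7, 0.166667); P(4 ≤ X ≤ 6) = Σ C(7,k) p^k (1−p)^(7−k) over k:
  k=4: C(7,4)·0.166667^4·0.833333^3 = 0.015629
  k=5: C(7,5)·0.166667^5·0.833333^2 = 0.001875
  k=6: C(7,6)·0.166667^6·0.833333^1 = 0.000125
Total = 0.017629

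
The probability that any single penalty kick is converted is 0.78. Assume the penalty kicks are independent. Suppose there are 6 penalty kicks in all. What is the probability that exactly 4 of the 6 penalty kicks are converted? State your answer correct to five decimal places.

0.26873

X ~ Binomial(n=6, p=0.78).
P(X=4) = C(6,4) · p^4 · (1−p)^2
= 15 · 0.37015 · 0.0484 = 0.2687293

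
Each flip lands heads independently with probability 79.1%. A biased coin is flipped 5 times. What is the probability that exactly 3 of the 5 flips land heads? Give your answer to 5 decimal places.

0.21618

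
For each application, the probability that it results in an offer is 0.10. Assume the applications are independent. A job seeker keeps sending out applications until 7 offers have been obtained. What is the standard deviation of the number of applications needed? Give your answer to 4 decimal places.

25.0998

Y = total applications until the seventh success; negative binomial with r=7, p=0.10.
SD(Y) = √[r(1−p)/p²] = √(630.000000) = 25.099801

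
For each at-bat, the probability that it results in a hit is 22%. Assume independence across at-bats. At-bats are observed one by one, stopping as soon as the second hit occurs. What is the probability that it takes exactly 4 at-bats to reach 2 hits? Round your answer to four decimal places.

Y = trial on which the second success occurs; negative binomial, r=2, p=0.22.
P(Y=4) = C(3,1) · p^2 · (1−p)^2
= 3 · 0.0484 · 0.6084 = 0.088340

0.0883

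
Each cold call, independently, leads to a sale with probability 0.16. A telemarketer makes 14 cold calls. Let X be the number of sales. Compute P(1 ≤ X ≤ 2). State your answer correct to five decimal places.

0.51971

X ~ Binomial(14, 0.16); P(1 ≤ X ≤ 2) = Σ C(14,k) p^k (1−p)^(14−k) over k:
  k=1: C(14,1)·0.16^1·0.84^13 = 0.2322088
  k=2: C(14,2)·0.16^2·0.84^12 = 0.2874967
Total = 0.5197055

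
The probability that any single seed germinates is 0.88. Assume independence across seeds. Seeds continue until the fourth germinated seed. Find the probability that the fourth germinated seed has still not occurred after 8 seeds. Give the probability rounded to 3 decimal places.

Needing more than 8 seeds ⇔ fewer than 4 successes in the first 8. With X ~ Binomial(8, 0.88), P(Y > 8) = P(X ≤ 3).
  k=0: C(8,0)·0.88^0·0.12^8 = 0.00000
  k=1: C(8,1)·0.88^1·0.12^7 = 0.00000
  k=2: C(8,2)·0.88^2·0.12^6 = 0.00006
  k=3: C(8,3)·0.88^3·0.12^5 = 0.00095
P(X ≤ 3) = 0.00102

0.001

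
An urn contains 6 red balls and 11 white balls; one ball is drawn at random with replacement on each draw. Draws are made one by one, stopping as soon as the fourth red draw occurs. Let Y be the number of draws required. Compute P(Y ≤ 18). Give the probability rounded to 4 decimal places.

Finishing within 18 draws ⇔ at least 4 successes in the first 18. With X ~ Binomial(18, 0.352941), P(Y ≤ 18) = 1 − P(X ≤ 3).
  k=0: C(18,0)·0.352941^0·0.647059^18 = 0.000395
  k=1: C(18,1)·0.352941^1·0.647059^17 = 0.003882
  k=2: C(18,2)·0.352941^2·0.647059^16 = 0.017997
  k=3: C(18,3)·0.352941^3·0.647059^15 = 0.052354
1 − 0.074628 = 0.925372

0.9254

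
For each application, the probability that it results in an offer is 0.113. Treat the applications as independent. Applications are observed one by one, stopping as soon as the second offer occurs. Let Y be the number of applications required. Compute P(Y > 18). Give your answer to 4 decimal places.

Needing more than 18 applications ⇔ fewer than 2 successes in the first 18. With X ~ Binomial(18, 0.113), P(Y > 18) = P(X ≤ 1).
  k=0: C(18,0)·0.113^0·0.887^18 = 0.115511
  k=1: C(18,1)·0.113^1·0.887^17 = 0.264882
P(X ≤ 1) = 0.380394

0.3804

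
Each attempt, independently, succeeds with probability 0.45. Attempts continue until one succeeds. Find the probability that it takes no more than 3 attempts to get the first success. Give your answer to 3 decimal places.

Y = number of attempts to the first success; geometric, p = 0.45.
P(Y ≤ 3) = 1 − (1−p)^3 = 1 − 0.16637 = 0.83362

0.834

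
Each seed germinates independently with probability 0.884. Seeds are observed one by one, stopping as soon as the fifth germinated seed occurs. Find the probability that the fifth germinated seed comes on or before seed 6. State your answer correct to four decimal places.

Finishing within 6 seeds ⇔ at least 5 successes in the first 6. With X ~ Binomial(6, 0.884), P(Y ≤ 6) = 1 − P(X ≤ 4).
  k=0: C(6,0)·0.884^0·0.116^6 = 0.000002
  k=1: C(6,1)·0.884^1·0.116^5 = 0.000111
  k=2: C(6,2)·0.884^2·0.116^4 = 0.002122
  k=3: C(6,3)·0.884^3·0.116^3 = 0.021566
  k=4: C(6,4)·0.884^4·0.116^2 = 0.123258
1 − 0.147060 = 0.852940

0.8529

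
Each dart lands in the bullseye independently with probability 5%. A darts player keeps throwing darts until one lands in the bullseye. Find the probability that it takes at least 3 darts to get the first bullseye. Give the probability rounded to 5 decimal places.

0.90250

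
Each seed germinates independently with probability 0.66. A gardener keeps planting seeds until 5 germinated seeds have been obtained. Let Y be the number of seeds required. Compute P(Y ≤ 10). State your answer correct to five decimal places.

Finishing within 10 seeds ⇔ at least 5 successes in the first 10. With X ~ Binomial(10, 0.66), P(Y ≤ 10) = 1 − P(X ≤ 4).
  k=0: C(10,0)·0.66^0·0.34^10 = 0.0000206
  k=1: C(10,1)·0.66^1·0.34^9 = 0.0004007
  k=2: C(10,2)·0.66^2·0.34^8 = 0.0035005
  k=3: C(10,3)·0.66^3·0.34^7 = 0.0181203
  k=4: C(10,4)·0.66^4·0.34^6 = 0.0615557
1 − 0.0835979 = 0.9164021

0.91640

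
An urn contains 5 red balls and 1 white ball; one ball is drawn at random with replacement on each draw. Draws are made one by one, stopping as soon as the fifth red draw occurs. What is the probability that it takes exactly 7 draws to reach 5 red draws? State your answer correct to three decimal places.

Y = trial on which the fifth success occurs; negative binomial, r=5, p=0.833333.
P(Y=7) = C(6,4) · p^5 · (1−p)^2
= 15 · 0.40188 · 0.027778 = 0.16745

0.167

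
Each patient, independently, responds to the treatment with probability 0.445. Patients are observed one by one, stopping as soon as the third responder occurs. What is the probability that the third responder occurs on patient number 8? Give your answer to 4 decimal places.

0.0974

Y = trial on which the third success occurs; negative binomial, r=3, p=0.445.
P(Y=8) = C(7,2) · p^3 · (1−p)^5
= 21 · 0.088121 · 0.052658 = 0.097446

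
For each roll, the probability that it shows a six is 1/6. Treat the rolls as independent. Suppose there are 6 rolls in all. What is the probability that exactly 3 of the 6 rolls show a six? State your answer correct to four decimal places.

0.0536

X ~ Binomial(n=6, p=0.166667).
P(X=3) = C(6,3) · p^3 · (1−p)^3
= 20 · 0.0046296 · 0.5787 = 0.053584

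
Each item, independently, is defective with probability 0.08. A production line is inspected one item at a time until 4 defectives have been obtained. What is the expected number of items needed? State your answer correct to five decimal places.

50.00000

Y = total items until the fourth success; negative binomial with r=4, p=0.08.
E[Y] = r / p = 4 / 0.08 = 50.0000000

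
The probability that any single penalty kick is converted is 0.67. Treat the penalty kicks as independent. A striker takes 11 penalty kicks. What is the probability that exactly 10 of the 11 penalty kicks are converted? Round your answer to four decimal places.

X ~ Binomial(n=11, p=0.67).
P(X=10) = C(11,10) · p^10 · (1−p)^1
= 11 · 0.018228 · 0.33 = 0.066169

0.0662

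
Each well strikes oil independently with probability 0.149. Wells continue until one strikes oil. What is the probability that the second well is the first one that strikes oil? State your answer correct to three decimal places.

Geometric (trials to first success), p = 0.149.
P(Y = 2) = (1−p)^1 · p = 0.851 · 0.149 = 0.12680

0.127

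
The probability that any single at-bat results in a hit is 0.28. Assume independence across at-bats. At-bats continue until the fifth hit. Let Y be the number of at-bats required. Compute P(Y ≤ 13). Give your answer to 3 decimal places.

0.287

Finishing within 13 at-bats ⇔ at least 5 successes in the first 13. With X ~ Binomial(13, 0.28), P(Y ≤ 13) = 1 − P(X ≤ 4).
  k=0: C(13,0)·0.28^0·0.72^13 = 0.01397
  k=1: C(13,1)·0.28^1·0.72^12 = 0.07065
  k=2: C(13,2)·0.28^2·0.72^11 = 0.16484
  k=3: C(13,3)·0.28^3·0.72^10 = 0.23505
  k=4: C(13,4)·0.28^4·0.72^9 = 0.22852
1 − 0.71304 = 0.28696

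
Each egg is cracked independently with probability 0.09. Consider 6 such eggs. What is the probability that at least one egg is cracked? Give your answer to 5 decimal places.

0.43213

P(at least one) = 1 − P(none) = 1 − (1 − 0.09)^6
= 1 − 0.5678693 = 0.4321307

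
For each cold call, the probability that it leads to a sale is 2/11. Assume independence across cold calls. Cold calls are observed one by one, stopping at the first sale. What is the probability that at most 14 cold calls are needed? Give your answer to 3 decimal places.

Y = number of cold calls to the first success; geometric, p = 0.181818.
P(Y ≤ 14) = 1 − (1−p)^14 = 1 − 0.06024 = 0.93976

0.940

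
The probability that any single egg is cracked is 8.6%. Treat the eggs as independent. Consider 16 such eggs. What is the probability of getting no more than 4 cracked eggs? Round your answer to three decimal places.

X ~ Binomial(16, 0.086); P(X ≤ 4) = Σ C(16,k) p^k (1−p)^(16−k) over k:
  k=0: C(16,0)·0.086^0·0.914^16 = 0.23721
  k=1: C(16,1)·0.086^1·0.914^15 = 0.35712
  k=2: C(16,2)·0.086^2·0.914^14 = 0.25201
  k=3: C(16,3)·0.086^3·0.914^13 = 0.11066
  k=4: C(16,4)·0.086^4·0.914^12 = 0.03384
Total = 0.99084

0.991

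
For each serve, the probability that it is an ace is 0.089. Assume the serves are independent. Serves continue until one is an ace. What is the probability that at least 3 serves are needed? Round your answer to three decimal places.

0.830

Y = number of serves to the first success; geometric, p = 0.089.
P(Y > 2) = P(first 2 all fail) = (1−p)^2 = 0.82992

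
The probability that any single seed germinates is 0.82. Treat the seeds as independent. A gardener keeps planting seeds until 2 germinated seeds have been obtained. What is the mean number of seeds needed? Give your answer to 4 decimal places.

2.4390

Y = total seeds until the second success; negative binomial with r=2, p=0.82.
E[Y] = r / p = 2 / 0.82 = 2.439024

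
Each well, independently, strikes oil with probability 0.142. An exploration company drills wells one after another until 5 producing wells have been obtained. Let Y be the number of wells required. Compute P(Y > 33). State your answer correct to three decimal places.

0.487

Needing more than 33 wells ⇔ fewer than 5 successes in the first 33. With X ~ Binomial(33, 0.142), P(Y > 33) = P(X ≤ 4).
  k=0: C(33,0)·0.142^0·0.858^33 = 0.00638
  k=1: C(33,1)·0.142^1·0.858^32 = 0.03487
  k=2: C(33,2)·0.142^2·0.858^31 = 0.09232
  k=3: C(33,3)·0.142^3·0.858^30 = 0.15789
  k=4: C(33,4)·0.142^4·0.858^29 = 0.19598
P(X ≤ 4) = 0.48745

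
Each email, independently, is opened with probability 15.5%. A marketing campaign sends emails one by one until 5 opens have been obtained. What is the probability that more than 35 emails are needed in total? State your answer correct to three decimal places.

0.350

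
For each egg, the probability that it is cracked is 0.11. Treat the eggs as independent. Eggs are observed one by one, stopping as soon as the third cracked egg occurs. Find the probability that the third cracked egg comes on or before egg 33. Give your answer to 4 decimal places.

0.7191

Finishing within 33 eggs ⇔ at least 3 successes in the first 33. With X ~ Binomial(33, 0.11), P(Y ≤ 33) = 1 − P(X ≤ 2).
  k=0: C(33,0)·0.11^0·0.89^33 = 0.021373
  k=1: C(33,1)·0.11^1·0.89^32 = 0.087174
  k=2: C(33,2)·0.11^2·0.89^31 = 0.172389
1 − 0.280936 = 0.719064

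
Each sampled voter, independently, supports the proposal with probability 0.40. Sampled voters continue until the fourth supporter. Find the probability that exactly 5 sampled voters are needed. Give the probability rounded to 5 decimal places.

Y = trial on which the fourth success occurs; negative binomial, r=4, p=0.40.
P(Y=5) = C(4,3) · p^4 · (1−p)^1
= 4 · 0.0256 · 0.6 = 0.0614400

0.06144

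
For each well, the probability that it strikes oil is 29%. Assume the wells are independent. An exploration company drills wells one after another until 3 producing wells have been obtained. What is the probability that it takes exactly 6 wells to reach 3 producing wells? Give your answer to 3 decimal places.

Y = trial on which the third success occurs; negative binomial, r=3, p=0.29.
P(Y=6) = C(5,2) · p^3 · (1−p)^3
= 10 · 0.024389 · 0.35791 = 0.08729

0.087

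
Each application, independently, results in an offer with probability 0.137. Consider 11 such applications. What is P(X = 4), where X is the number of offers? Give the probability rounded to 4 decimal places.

0.0414

X ~ Binomial(n=11, p=0.137).
P(X=4) = C(11,4) · p^4 · (1−p)^7
= 330 · 0.00035228 · 0.35651 = 0.041445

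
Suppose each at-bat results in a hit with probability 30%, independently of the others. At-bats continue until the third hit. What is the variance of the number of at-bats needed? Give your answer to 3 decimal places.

23.333

Y = total at-bats until the third success; negative binomial with r=3, p=0.30.
Var(Y) = r(1−p)/p² = 3·0.70 / 0.30² = 23.33333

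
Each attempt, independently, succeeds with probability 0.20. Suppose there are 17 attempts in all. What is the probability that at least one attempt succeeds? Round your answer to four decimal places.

P(at least one) = 1 − P(none) = 1 − (1 − 0.20)^17
= 1 − 0.022518 = 0.977482

0.9775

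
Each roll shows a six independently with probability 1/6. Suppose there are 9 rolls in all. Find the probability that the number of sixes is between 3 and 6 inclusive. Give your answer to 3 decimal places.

X ~ Binomial(9, 0.166667); P(3 ≤ X ≤ 6) = Σ C(9,k) p^k (1−p)^(9−k) over k:
  k=3: C(9,3)·0.166667^3·0.833333^6 = 0.13024
  k=4: C(9,4)·0.166667^4·0.833333^5 = 0.03907
  k=5: C(9,5)·0.166667^5·0.833333^4 = 0.00781
  k=6: C(9,6)·0.166667^6·0.833333^3 = 0.00104
Total = 0.17817

0.178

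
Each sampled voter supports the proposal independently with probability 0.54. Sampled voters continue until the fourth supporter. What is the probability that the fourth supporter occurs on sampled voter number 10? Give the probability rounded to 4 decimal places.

Y = trial on which the fourth success occurs; negative binomial, r=4, p=0.54.
P(Y=10) = C(9,3) · p^4 · (1−p)^6
= 84 · 0.085031 · 0.0094743 = 0.067671

0.0677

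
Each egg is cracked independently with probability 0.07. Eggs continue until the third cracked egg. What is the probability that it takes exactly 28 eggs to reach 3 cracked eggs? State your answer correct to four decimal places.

Y = trial on which the third success occurs; negative binomial, r=3, p=0.07.
P(Y=28) = C(27,2) · p^3 · (1−p)^25
= 351 · 0.000343 · 0.16296 = 0.019619

0.0196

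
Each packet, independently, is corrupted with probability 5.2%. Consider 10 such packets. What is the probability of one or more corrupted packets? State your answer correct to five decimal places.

P(at least one) = 1 − P(none) = 1 − (1 − 0.052)^10
= 1 − 0.5862507 = 0.4137493

0.41375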